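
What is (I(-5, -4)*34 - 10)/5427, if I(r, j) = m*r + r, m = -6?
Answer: 280/1809 ≈ 0.15478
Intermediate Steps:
I(r, j) = -5*r (I(r, j) = -6*r + r = -5*r)
(I(-5, -4)*34 - 10)/5427 = (-5*(-5)*34 - 10)/5427 = (25*34 - 10)*(1/5427) = (850 - 10)*(1/5427) = 840*(1/5427) = 280/1809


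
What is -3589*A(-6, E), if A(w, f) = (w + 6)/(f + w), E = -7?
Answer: 0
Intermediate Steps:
A(w, f) = (6 + w)/(f + w)
-3589*A(-6, E) = -3589*(6 - 6)/(-7 - 6) = -3589*0/(-13) = -(-3589)*0/13 = -3589*0 = 0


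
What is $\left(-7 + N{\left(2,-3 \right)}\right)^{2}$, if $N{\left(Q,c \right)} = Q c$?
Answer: $169$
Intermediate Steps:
$\left(-7 + N{\left(2,-3 \right)}\right)^{2} = \left(-7 + 2 \left(-3\right)\right)^{2} = \left(-7 - 6\right)^{2} = \left(-13\right)^{2} = 169$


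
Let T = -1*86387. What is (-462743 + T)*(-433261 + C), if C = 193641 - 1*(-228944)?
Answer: 5862511880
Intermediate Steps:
T = -86387
C = 422585 (C = 193641 + 228944 = 422585)
(-462743 + T)*(-433261 + C) = (-462743 - 86387)*(-433261 + 422585) = -549130*(-10676) = 5862511880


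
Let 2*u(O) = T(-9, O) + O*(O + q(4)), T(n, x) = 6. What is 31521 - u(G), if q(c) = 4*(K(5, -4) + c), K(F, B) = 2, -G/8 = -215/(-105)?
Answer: 13926958/441 ≈ 31580.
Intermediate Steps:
G = -344/21 (G = -(-1720)/(-105) = -(-1720)*(-1)/105 = -8*43/21 = -344/21 ≈ -16.381)
q(c) = 8 + 4*c (q(c) = 4*(2 + c) = 8 + 4*c)
u(O) = 3 + O*(24 + O)/2 (u(O) = (6 + O*(O + (8 + 4*4)))/2 = (6 + O*(O + (8 + 16)))/2 = (6 + O*(O + 24))/2 = (6 + O*(24 + O))/2 = 3 + O*(24 + O)/2)
31521 - u(G) = 31521 - (3 + (-344/21)**2/2 + 12*(-344/21)) = 31521 - (3 + (1/2)*(118336/441) - 1376/7) = 31521 - (3 + 59168/441 - 1376/7) = 31521 - 1*(-26197/441) = 31521 + 26197/441 = 13926958/441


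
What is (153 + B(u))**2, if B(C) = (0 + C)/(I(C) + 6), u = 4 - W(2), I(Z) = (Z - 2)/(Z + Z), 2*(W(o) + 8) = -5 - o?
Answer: 3844992064/159201 ≈ 24152.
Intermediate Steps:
W(o) = -21/2 - o/2 (W(o) = -8 + (-5 - o)/2 = -8 + (-5/2 - o/2) = -21/2 - o/2)
I(Z) = (-2 + Z)/(2*Z) (I(Z) = (-2 + Z)/((2*Z)) = (-2 + Z)*(1/(2*Z)) = (-2 + Z)/(2*Z))
u = 31/2 (u = 4 - (-21/2 - 1/2*2) = 4 - (-21/2 - 1) = 4 - 1*(-23/2) = 4 + 23/2 = 31/2 ≈ 15.500)
B(C) = C/(6 + (-2 + C)/(2*C)) (B(C) = (0 + C)/((-2 + C)/(2*C) + 6) = C/(6 + (-2 + C)/(2*C)))
(153 + B(u))**2 = (153 + 2*(31/2)**2/(-2 + 13*(31/2)))**2 = (153 + 2*(961/4)/(-2 + 403/2))**2 = (153 + 2*(961/4)/(399/2))**2 = (153 + 2*(961/4)*(2/399))**2 = (153 + 961/399)**2 = (62008/399)**2 = 3844992064/159201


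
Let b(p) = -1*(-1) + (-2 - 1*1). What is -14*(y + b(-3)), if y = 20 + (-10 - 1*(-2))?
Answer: -140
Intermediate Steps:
b(p) = -2 (b(p) = 1 + (-2 - 1) = 1 - 3 = -2)
y = 12 (y = 20 + (-10 + 2) = 20 - 8 = 12)
-14*(y + b(-3)) = -14*(12 - 2) = -14*10 = -140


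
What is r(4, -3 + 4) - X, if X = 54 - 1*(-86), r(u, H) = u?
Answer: -136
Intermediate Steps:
X = 140 (X = 54 + 86 = 140)
r(4, -3 + 4) - X = 4 - 1*140 = 4 - 140 = -136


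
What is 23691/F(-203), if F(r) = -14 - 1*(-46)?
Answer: 23691/32 ≈ 740.34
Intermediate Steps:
F(r) = 32 (F(r) = -14 + 46 = 32)
23691/F(-203) = 23691/32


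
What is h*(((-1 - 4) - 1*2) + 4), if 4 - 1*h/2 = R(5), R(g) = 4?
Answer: 0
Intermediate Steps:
h = 0 (h = 8 - 2*4 = 8 - 8 = 0)
h*(((-1 - 4) - 1*2) + 4) = 0*(((-1 - 4) - 1*2) + 4) = 0*((-5 - 2) + 4) = 0*(-7 + 4) = 0*(-3) = 0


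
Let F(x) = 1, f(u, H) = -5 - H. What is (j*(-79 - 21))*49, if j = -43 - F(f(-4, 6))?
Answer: 215600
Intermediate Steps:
j = -44 (j = -43 - 1*1 = -43 - 1 = -44)
(j*(-79 - 21))*49 = -44*(-79 - 21)*49 = -44*(-100)*49 = 4400*49 = 215600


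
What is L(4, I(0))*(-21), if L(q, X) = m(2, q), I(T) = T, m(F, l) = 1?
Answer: -21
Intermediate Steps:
L(q, X) = 1
L(4, I(0))*(-21) = 1*(-21) = -21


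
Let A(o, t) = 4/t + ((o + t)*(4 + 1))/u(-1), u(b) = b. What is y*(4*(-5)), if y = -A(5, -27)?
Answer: 59320/27 ≈ 2197.0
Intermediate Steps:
A(o, t) = -5*o - 5*t + 4/t (A(o, t) = 4/t + ((o + t)*(4 + 1))/(-1) = 4/t + ((o + t)*5)*(-1) = 4/t + (5*o + 5*t)*(-1) = 4/t + (-5*o - 5*t) = -5*o - 5*t + 4/t)
y = -2966/27 (y = -(4 - 5*(-27)*(5 - 27))/(-27) = -(-1)*(4 - 5*(-27)*(-22))/27 = -(-1)*(4 - 2970)/27 = -(-1)*(-2966)/27 = -1*2966/27 = -2966/27 ≈ -109.85)
y*(4*(-5)) = -11864*(-5)/27 = -2966/27*(-20) = 59320/27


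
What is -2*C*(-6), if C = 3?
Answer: 36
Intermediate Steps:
-2*C*(-6) = -2*3*(-6) = -6*(-6) = 36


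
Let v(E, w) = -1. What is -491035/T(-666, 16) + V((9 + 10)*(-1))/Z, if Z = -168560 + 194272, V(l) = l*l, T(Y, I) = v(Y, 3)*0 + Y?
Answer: 6312866173/8562096 ≈ 737.30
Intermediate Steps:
T(Y, I) = Y (T(Y, I) = -1*0 + Y = 0 + Y = Y)
V(l) = l**2
Z = 25712
-491035/T(-666, 16) + V((9 + 10)*(-1))/Z = -491035/(-666) + ((9 + 10)*(-1))**2/25712 = -491035*(-1/666) + (19*(-1))**2*(1/25712) = 491035/666 + (-19)**2*(1/25712) = 491035/666 + 361*(1/25712) = 491035/666 + 361/25712 = 6312866173/8562096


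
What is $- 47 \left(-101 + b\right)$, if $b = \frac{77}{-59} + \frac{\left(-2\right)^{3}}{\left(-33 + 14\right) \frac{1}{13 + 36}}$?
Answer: $\frac{4303132}{1121} \approx 3838.7$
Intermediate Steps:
$b = \frac{21665}{1121}$ ($b = 77 \left(- \frac{1}{59}\right) - \frac{8}{\left(-19\right) \frac{1}{49}} = - \frac{77}{59} - \frac{8}{\left(-19\right) \frac{1}{49}} = - \frac{77}{59} - \frac{8}{- \frac{19}{49}} = - \frac{77}{59} - - \frac{392}{19} = - \frac{77}{59} + \frac{392}{19} = \frac{21665}{1121} \approx 19.326$)
$- 47 \left(-101 + b\right) = - 47 \left(-101 + \frac{21665}{1121}\right) = \left(-47\right) \left(- \frac{91556}{1121}\right) = \frac{4303132}{1121}$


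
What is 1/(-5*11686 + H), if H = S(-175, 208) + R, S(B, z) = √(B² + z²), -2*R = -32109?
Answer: -169502/7182436445 - 4*√73889/7182436445 ≈ -2.3751e-5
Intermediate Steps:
R = 32109/2 (R = -½*(-32109) = 32109/2 ≈ 16055.)
H = 32109/2 + √73889 (H = √((-175)² + 208²) + 32109/2 = √(30625 + 43264) + 32109/2 = √73889 + 32109/2 = 32109/2 + √73889 ≈ 16326.)
1/(-5*11686 + H) = 1/(-5*11686 + (32109/2 + √73889)) = 1/(-58430 + (32109/2 + √73889)) = 1/(-84751/2 + √73889)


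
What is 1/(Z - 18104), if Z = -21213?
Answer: -1/39317 ≈ -2.5434e-5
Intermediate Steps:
1/(Z - 18104) = 1/(-21213 - 18104) = 1/(-39317) = -1/39317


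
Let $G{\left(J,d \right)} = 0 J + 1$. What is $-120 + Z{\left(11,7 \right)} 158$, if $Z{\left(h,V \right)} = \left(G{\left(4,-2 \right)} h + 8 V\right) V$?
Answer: $73982$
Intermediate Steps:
$G{\left(J,d \right)} = 1$ ($G{\left(J,d \right)} = 0 + 1 = 1$)
$Z{\left(h,V \right)} = V \left(h + 8 V\right)$ ($Z{\left(h,V \right)} = \left(1 h + 8 V\right) V = \left(h + 8 V\right) V = V \left(h + 8 V\right)$)
$-120 + Z{\left(11,7 \right)} 158 = -120 + 7 \left(11 + 8 \cdot 7\right) 158 = -120 + 7 \left(11 + 56\right) 158 = -120 + 7 \cdot 67 \cdot 158 = -120 + 469 \cdot 158 = -120 + 74102 = 73982$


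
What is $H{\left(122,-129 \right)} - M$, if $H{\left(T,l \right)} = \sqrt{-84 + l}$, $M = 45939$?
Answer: $-45939 + i \sqrt{213} \approx -45939.0 + 14.595 i$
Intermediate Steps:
$H{\left(122,-129 \right)} - M = \sqrt{-84 - 129} - 45939 = \sqrt{-213} - 45939 = i \sqrt{213} - 45939 = -45939 + i \sqrt{213}$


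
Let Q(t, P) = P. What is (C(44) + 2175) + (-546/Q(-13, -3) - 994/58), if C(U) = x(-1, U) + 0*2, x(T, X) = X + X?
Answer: 70408/29 ≈ 2427.9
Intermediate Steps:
x(T, X) = 2*X
C(U) = 2*U (C(U) = 2*U + 0*2 = 2*U + 0 = 2*U)
(C(44) + 2175) + (-546/Q(-13, -3) - 994/58) = (2*44 + 2175) + (-546/(-3) - 994/58) = (88 + 2175) + (-546*(-1/3) - 994*1/58) = 2263 + (182 - 497/29) = 2263 + 4781/29 = 70408/29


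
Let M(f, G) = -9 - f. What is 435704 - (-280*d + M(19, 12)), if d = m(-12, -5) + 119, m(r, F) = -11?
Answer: 465972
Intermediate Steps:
d = 108 (d = -11 + 119 = 108)
435704 - (-280*d + M(19, 12)) = 435704 - (-280*108 + (-9 - 1*19)) = 435704 - (-30240 + (-9 - 19)) = 435704 - (-30240 - 28) = 435704 - 1*(-30268) = 435704 + 30268 = 465972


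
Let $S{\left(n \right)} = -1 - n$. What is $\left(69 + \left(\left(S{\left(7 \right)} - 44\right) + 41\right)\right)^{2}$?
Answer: $3364$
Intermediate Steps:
$\left(69 + \left(\left(S{\left(7 \right)} - 44\right) + 41\right)\right)^{2} = \left(69 + \left(\left(\left(-1 - 7\right) - 44\right) + 41\right)\right)^{2} = \left(69 + \left(\left(-8 - 44\right) + 41\right)\right)^{2} = \left(69 + \left(-52 + 41\right)\right)^{2} = \left(69 - 11\right)^{2} = 58^{2} = 3364$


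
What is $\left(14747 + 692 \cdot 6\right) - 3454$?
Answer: $15445$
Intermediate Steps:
$\left(14747 + 692 \cdot 6\right) - 3454 = \left(14747 + 4152\right) - 3454 = 18899 - 3454 = 15445$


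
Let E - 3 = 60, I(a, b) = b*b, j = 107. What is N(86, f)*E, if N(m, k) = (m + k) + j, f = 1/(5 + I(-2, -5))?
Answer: 121611/10 ≈ 12161.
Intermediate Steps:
I(a, b) = b**2
E = 63 (E = 3 + 60 = 63)
f = 1/30 (f = 1/(5 + (-5)**2) = 1/(5 + 25) = 1/30 ≈ 0.033333)
N(m, k) = 107 + k + m (N(m, k) = (m + k) + 107 = (k + m) + 107 = 107 + k + m)
N(86, f)*E = (107 + 1/30 + 86)*63 = (5791/30)*63 = 121611/10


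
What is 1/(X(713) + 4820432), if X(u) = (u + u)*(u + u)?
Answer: 1/6853908 ≈ 1.4590e-7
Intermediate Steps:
X(u) = 4*u² (X(u) = (2*u)*(2*u) = 4*u²)
1/(X(713) + 4820432) = 1/(4*713² + 4820432) = 1/(4*508369 + 4820432) = 1/(2033476 + 4820432) = 1/6853908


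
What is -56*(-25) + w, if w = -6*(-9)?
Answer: 1454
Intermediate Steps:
w = 54
-56*(-25) + w = -56*(-25) + 54 = 1400 + 54 = 1454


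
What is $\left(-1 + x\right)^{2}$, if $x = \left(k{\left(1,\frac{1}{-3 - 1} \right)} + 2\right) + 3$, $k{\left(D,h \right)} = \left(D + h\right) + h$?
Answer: $\frac{81}{4} \approx 20.25$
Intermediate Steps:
$k{\left(D,h \right)} = D + 2 h$
$x = \frac{11}{2}$ ($x = \left(\left(1 + \frac{2}{-3 - 1}\right) + 2\right) + 3 = \left(\left(1 + \frac{2}{-4}\right) + 2\right) + 3 = \left(\left(1 + 2 \left(- \frac{1}{4}\right)\right) + 2\right) + 3 = \left(\left(1 - \frac{1}{2}\right) + 2\right) + 3 = \left(\frac{1}{2} + 2\right) + 3 = \frac{5}{2} + 3 = \frac{11}{2} \approx 5.5$)
$\left(-1 + x\right)^{2} = \left(-1 + \frac{11}{2}\right)^{2} = \left(\frac{9}{2}\right)^{2} = \frac{81}{4}$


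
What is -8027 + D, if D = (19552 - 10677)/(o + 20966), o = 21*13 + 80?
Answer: -171118738/21319 ≈ -8026.6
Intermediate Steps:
o = 353 (o = 273 + 80 = 353)
D = 8875/21319 (D = (19552 - 10677)/(353 + 20966) = 8875/21319 ≈ 0.41630)
-8027 + D = -8027 + 8875/21319 = -171118738/21319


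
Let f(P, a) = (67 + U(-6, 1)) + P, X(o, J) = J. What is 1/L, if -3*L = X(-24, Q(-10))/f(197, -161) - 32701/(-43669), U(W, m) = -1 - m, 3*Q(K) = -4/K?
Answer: -257428755/64301134 ≈ -4.0035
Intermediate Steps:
Q(K) = -4/(3*K) (Q(K) = (-4/K)/3 = -4/(3*K))
f(P, a) = 65 + P (f(P, a) = (67 + (-1 - 1*1)) + P = (67 + (-1 - 1)) + P = (67 - 2) + P = 65 + P)
L = -64301134/257428755 (L = -((-4/3/(-10))/(65 + 197) - 32701/(-43669))/3 = -(-4/3*(-⅒)/262 - 32701*(-1/43669))/3 = -((2/15)*(1/262) + 32701/43669)/3 = -(1/1965 + 32701/43669)/3 = -⅓*64301134/85809585 = -64301134/257428755 ≈ -0.24978)
1/L = 1/(-64301134/257428755) = -257428755/64301134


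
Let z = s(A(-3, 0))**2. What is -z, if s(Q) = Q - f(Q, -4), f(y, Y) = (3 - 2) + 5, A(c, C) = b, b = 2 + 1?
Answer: -9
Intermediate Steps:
b = 3
A(c, C) = 3
f(y, Y) = 6 (f(y, Y) = 1 + 5 = 6)
s(Q) = -6 + Q (s(Q) = Q - 1*6 = Q - 6 = -6 + Q)
z = 9 (z = (-6 + 3)**2 = (-3)**2 = 9)
-z = -1*9 = -9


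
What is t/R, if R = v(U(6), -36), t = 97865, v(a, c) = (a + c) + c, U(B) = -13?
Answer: -19573/17 ≈ -1151.4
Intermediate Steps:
v(a, c) = a + 2*c
R = -85 (R = -13 + 2*(-36) = -13 - 72 = -85)
t/R = 97865/(-85) = 97865*(-1/85) = -19573/17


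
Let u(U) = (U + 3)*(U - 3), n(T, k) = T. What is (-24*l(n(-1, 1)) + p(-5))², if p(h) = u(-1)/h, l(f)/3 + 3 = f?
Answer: 2096704/25 ≈ 83868.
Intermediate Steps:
l(f) = -9 + 3*f
u(U) = (-3 + U)*(3 + U) (u(U) = (3 + U)*(-3 + U) = (-3 + U)*(3 + U))
p(h) = -8/h (p(h) = (-9 + (-1)²)/h = (-9 + 1)/h = -8/h)
(-24*l(n(-1, 1)) + p(-5))² = (-24*(-9 + 3*(-1)) - 8/(-5))² = (-24*(-9 - 3) - 8*(-⅕))² = (-24*(-12) + 8/5)² = (288 + 8/5)² = (1448/5)² = 2096704/25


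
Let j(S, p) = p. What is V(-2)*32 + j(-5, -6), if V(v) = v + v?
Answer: -134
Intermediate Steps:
V(v) = 2*v
V(-2)*32 + j(-5, -6) = (2*(-2))*32 - 6 = -4*32 - 6 = -128 - 6 = -134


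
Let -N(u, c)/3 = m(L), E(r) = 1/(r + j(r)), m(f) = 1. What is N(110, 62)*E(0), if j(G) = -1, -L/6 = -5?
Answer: 3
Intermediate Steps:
L = 30 (L = -6*(-5) = 30)
E(r) = 1/(-1 + r) (E(r) = 1/(r - 1) = 1/(-1 + r))
N(u, c) = -3 (N(u, c) = -3*1 = -3)
N(110, 62)*E(0) = -3/(-1 + 0) = -3/(-1) = -3*(-1) = 3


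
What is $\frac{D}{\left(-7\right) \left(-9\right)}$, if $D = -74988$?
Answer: $- \frac{8332}{7} \approx -1190.3$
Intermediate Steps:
$\frac{D}{\left(-7\right) \left(-9\right)} = - \frac{74988}{\left(-7\right) \left(-9\right)} = - \frac{74988}{63} = \left(-74988\right) \frac{1}{63} = - \frac{8332}{7}$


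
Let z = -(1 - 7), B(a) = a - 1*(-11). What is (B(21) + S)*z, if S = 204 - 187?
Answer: 294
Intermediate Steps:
B(a) = 11 + a (B(a) = a + 11 = 11 + a)
S = 17
z = 6 (z = -1*(-6) = 6)
(B(21) + S)*z = ((11 + 21) + 17)*6 = (32 + 17)*6 = 49*6 = 294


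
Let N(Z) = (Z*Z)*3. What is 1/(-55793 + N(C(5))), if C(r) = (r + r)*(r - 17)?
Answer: -1/12593 ≈ -7.9409e-5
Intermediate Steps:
C(r) = 2*r*(-17 + r) (C(r) = (2*r)*(-17 + r) = 2*r*(-17 + r))
N(Z) = 3*Z² (N(Z) = Z²*3 = 3*Z²)
1/(-55793 + N(C(5))) = 1/(-55793 + 3*(2*5*(-17 + 5))²) = 1/(-55793 + 3*(2*5*(-12))²) = 1/(-55793 + 3*(-120)²) = 1/(-55793 + 3*14400) = 1/(-55793 + 43200) = 1/(-12593) = -1/12593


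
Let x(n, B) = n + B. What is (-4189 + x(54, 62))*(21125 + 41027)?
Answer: -253145096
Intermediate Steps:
x(n, B) = B + n
(-4189 + x(54, 62))*(21125 + 41027) = (-4189 + (62 + 54))*(21125 + 41027) = (-4189 + 116)*62152 = -4073*62152 = -253145096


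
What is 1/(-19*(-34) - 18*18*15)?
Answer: -1/4214 ≈ -0.00023730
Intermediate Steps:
1/(-19*(-34) - 18*18*15) = 1/(646 - 324*15) = 1/(646 - 4860) = 1/(-4214) = -1/4214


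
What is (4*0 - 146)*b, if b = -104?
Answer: 15184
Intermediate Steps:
(4*0 - 146)*b = (4*0 - 146)*(-104) = (0 - 146)*(-104) = -146*(-104) = 15184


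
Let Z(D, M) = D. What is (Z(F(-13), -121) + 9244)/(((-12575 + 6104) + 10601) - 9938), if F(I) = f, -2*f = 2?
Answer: -3081/1936 ≈ -1.5914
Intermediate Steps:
f = -1 (f = -½*2 = -1)
F(I) = -1
(Z(F(-13), -121) + 9244)/(((-12575 + 6104) + 10601) - 9938) = (-1 + 9244)/(((-12575 + 6104) + 10601) - 9938) = 9243/((-6471 + 10601) - 9938) = 9243/(4130 - 9938) = 9243/(-5808) = 9243*(-1/5808) = -3081/1936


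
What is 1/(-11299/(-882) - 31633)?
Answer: -882/27889007 ≈ -3.1625e-5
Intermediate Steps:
1/(-11299/(-882) - 31633) = 1/(-11299*(-1/882) - 31633) = 1/(11299/882 - 31633) = 1/(-27889007/882) = -882/27889007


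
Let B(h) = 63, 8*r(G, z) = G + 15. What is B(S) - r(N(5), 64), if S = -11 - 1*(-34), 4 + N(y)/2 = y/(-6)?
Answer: 187/3 ≈ 62.333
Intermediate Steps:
N(y) = -8 - y/3 (N(y) = -8 + 2*(y/(-6)) = -8 + 2*(y*(-1/6)) = -8 + 2*(-y/6) = -8 - y/3)
r(G, z) = 15/8 + G/8 (r(G, z) = (G + 15)/8 = (15 + G)/8 = 15/8 + G/8)
S = 23 (S = -11 + 34 = 23)
B(S) - r(N(5), 64) = 63 - (15/8 + (-8 - 1/3*5)/8) = 63 - (15/8 + (-8 - 5/3)/8) = 63 - (15/8 + (1/8)*(-29/3)) = 63 - (15/8 - 29/24) = 63 - 1*2/3 = 63 - 2/3 = 187/3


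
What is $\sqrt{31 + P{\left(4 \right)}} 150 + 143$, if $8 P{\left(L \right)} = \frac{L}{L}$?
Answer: $143 + \frac{75 \sqrt{498}}{2} \approx 979.85$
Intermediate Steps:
$P{\left(L \right)} = \frac{1}{8}$ ($P{\left(L \right)} = \frac{L \frac{1}{L}}{8} = \frac{1}{8} \cdot 1 = \frac{1}{8}$)
$\sqrt{31 + P{\left(4 \right)}} 150 + 143 = \sqrt{31 + \frac{1}{8}} \cdot 150 + 143 = \sqrt{\frac{249}{8}} \cdot 150 + 143 = \frac{\sqrt{498}}{4} \cdot 150 + 143 = \frac{75 \sqrt{498}}{2} + 143 = 143 + \frac{75 \sqrt{498}}{2}$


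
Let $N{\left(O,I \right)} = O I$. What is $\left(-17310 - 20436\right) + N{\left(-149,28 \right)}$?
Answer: $-41918$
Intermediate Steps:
$N{\left(O,I \right)} = I O$
$\left(-17310 - 20436\right) + N{\left(-149,28 \right)} = \left(-17310 - 20436\right) + 28 \left(-149\right) = -37746 - 4172 = -41918$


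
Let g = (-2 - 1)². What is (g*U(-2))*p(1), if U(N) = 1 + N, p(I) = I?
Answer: -9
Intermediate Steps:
g = 9 (g = (-3)² = 9)
(g*U(-2))*p(1) = (9*(1 - 2))*1 = (9*(-1))*1 = -9*1 = -9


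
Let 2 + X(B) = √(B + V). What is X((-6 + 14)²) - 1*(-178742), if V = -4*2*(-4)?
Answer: 178740 + 4*√6 ≈ 1.7875e+5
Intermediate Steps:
V = 32 (V = -8*(-4) = 32)
X(B) = -2 + √(32 + B) (X(B) = -2 + √(B + 32) = -2 + √(32 + B))
X((-6 + 14)²) - 1*(-178742) = (-2 + √(32 + (-6 + 14)²)) - 1*(-178742) = (-2 + √(32 + 8²)) + 178742 = (-2 + √(32 + 64)) + 178742 = (-2 + √96) + 178742 = (-2 + 4*√6) + 178742 = 178740 + 4*√6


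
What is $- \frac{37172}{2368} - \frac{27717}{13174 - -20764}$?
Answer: $- \frac{165897149}{10045648} \approx -16.514$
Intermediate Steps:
$- \frac{37172}{2368} - \frac{27717}{13174 - -20764} = \left(-37172\right) \frac{1}{2368} - \frac{27717}{13174 + 20764} = - \frac{9293}{592} - \frac{27717}{33938} = - \frac{165897149}{10045648}$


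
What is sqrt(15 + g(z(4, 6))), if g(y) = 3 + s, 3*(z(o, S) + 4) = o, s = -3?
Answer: sqrt(15) ≈ 3.8730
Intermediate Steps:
z(o, S) = -4 + o/3
g(y) = 0 (g(y) = 3 - 3 = 0)
sqrt(15 + g(z(4, 6))) = sqrt(15 + 0) = sqrt(15)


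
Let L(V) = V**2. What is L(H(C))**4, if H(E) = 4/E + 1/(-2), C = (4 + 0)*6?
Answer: 1/6561 ≈ 0.00015242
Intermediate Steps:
C = 24 (C = 4*6 = 24)
H(E) = -1/2 + 4/E (H(E) = 4/E + 1*(-1/2) = 4/E - 1/2 = -1/2 + 4/E)
L(H(C))**4 = (((1/2)*(8 - 1*24)/24)**2)**4 = (((1/2)*(1/24)*(8 - 24))**2)**4 = (((1/2)*(1/24)*(-16))**2)**4 = ((-1/3)**2)**4 = (1/9)**4 = 1/6561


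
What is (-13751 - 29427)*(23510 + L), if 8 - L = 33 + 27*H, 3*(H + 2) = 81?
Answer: -984890180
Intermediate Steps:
H = 25 (H = -2 + (1/3)*81 = -2 + 27 = 25)
L = -700 (L = 8 - (33 + 27*25) = 8 - (33 + 675) = 8 - 1*708 = 8 - 708 = -700)
(-13751 - 29427)*(23510 + L) = (-13751 - 29427)*(23510 - 700) = -43178*22810 = -984890180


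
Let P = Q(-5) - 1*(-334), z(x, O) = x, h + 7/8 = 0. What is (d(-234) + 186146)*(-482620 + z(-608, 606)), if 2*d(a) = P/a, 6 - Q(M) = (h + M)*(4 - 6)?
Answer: -359802481429/4 ≈ -8.9951e+10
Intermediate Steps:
h = -7/8 (h = -7/8 + 0 = -7/8 ≈ -0.87500)
Q(M) = 17/4 + 2*M (Q(M) = 6 - (-7/8 + M)*(4 - 6) = 6 - (-7/8 + M)*(-2) = 6 - (7/4 - 2*M) = 6 + (-7/4 + 2*M) = 17/4 + 2*M)
P = 1313/4 (P = (17/4 + 2*(-5)) - 1*(-334) = (17/4 - 10) + 334 = -23/4 + 334 = 1313/4 ≈ 328.25)
d(a) = 1313/(8*a) (d(a) = (1313/(4*a))/2 = 1313/(8*a))
(d(-234) + 186146)*(-482620 + z(-608, 606)) = ((1313/8)/(-234) + 186146)*(-482620 - 608) = ((1313/8)*(-1/234) + 186146)*(-483228) = (-101/144 + 186146)*(-483228) = (26804923/144)*(-483228) = -359802481429/4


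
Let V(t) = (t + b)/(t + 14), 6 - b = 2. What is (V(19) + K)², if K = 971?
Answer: 1028228356/1089 ≈ 9.4420e+5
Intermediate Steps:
b = 4 (b = 6 - 1*2 = 6 - 2 = 4)
V(t) = (4 + t)/(14 + t) (V(t) = (t + 4)/(t + 14) = (4 + t)/(14 + t))
(V(19) + K)² = ((4 + 19)/(14 + 19) + 971)² = (23/33 + 971)² = (32066/33)² = 1028228356/1089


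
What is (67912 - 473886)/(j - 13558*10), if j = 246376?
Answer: -202987/55398 ≈ -3.6642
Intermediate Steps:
(67912 - 473886)/(j - 13558*10) = (67912 - 473886)/(246376 - 13558*10) = -405974/(246376 - 135580) = -405974/110796 = -405974*1/110796 = -202987/55398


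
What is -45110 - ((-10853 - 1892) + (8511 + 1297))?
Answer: -42173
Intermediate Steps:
-45110 - ((-10853 - 1892) + (8511 + 1297)) = -45110 - (-12745 + 9808) = -45110 - 1*(-2937) = -45110 + 2937 = -42173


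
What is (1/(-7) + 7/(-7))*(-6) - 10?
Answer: -22/7 ≈ -3.1429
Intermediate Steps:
(1/(-7) + 7/(-7))*(-6) - 10 = (1*(-⅐) + 7*(-⅐))*(-6) - 10 = (-⅐ - 1)*(-6) - 10 = -8/7*(-6) - 10 = 48/7 - 10 = -22/7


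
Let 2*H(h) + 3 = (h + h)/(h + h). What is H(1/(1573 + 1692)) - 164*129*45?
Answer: -952021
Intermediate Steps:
H(h) = -1 (H(h) = -3/2 + ((h + h)/(h + h))/2 = -3/2 + ((2*h)/((2*h)))/2 = -3/2 + ((2*h)*(1/(2*h)))/2 = -3/2 + (½)*1 = -3/2 + ½ = -1)
H(1/(1573 + 1692)) - 164*129*45 = -1 - 164*129*45 = -1 - 21156*45 = -1 - 952020 = -952021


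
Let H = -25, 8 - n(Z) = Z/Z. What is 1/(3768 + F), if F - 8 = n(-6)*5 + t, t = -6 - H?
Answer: 1/3830 ≈ 0.00026110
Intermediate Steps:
n(Z) = 7 (n(Z) = 8 - Z/Z = 8 - 1*1 = 8 - 1 = 7)
t = 19 (t = -6 - 1*(-25) = -6 + 25 = 19)
F = 62 (F = 8 + (7*5 + 19) = 8 + (35 + 19) = 8 + 54 = 62)
1/(3768 + F) = 1/(3768 + 62) = 1/3830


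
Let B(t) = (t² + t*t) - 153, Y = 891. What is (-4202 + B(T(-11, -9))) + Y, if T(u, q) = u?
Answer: -3222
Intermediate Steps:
B(t) = -153 + 2*t² (B(t) = (t² + t²) - 153 = 2*t² - 153 = -153 + 2*t²)
(-4202 + B(T(-11, -9))) + Y = (-4202 + (-153 + 2*(-11)²)) + 891 = (-4202 + (-153 + 2*121)) + 891 = (-4202 + (-153 + 242)) + 891 = (-4202 + 89) + 891 = -4113 + 891 = -3222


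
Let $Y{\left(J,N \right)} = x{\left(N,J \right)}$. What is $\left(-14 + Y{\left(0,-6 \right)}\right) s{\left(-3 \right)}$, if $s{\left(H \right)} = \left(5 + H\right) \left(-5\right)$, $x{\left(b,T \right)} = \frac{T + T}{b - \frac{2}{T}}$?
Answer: $140$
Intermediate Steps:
$x{\left(b,T \right)} = \frac{2 T}{b - \frac{2}{T}}$
$s{\left(H \right)} = -25 - 5 H$
$Y{\left(J,N \right)} = \frac{2 J^{2}}{-2 + J N}$
$\left(-14 + Y{\left(0,-6 \right)}\right) s{\left(-3 \right)} = \left(-14 + \frac{2 \cdot 0^{2}}{-2 + 0 \left(-6\right)}\right) \left(-25 - -15\right) = \left(-14 + 2 \cdot 0 \frac{1}{-2 + 0}\right) \left(-25 + 15\right) = \left(-14 + 2 \cdot 0 \frac{1}{-2}\right) \left(-10\right) = \left(-14 + 2 \cdot 0 \left(- \frac{1}{2}\right)\right) \left(-10\right) = \left(-14 + 0\right) \left(-10\right) = \left(-14\right) \left(-10\right) = 140$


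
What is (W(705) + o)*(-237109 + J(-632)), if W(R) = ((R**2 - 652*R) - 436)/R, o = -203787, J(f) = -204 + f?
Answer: 2278448787878/47 ≈ 4.8478e+10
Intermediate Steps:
W(R) = (-436 + R**2 - 652*R)/R
(W(705) + o)*(-237109 + J(-632)) = ((-652 + 705 - 436/705) - 203787)*(-237109 + (-204 - 632)) = ((-652 + 705 - 436*1/705) - 203787)*(-237109 - 836) = ((-652 + 705 - 436/705) - 203787)*(-237945) = (36929/705 - 203787)*(-237945) = -143632906/705*(-237945) = 2278448787878/47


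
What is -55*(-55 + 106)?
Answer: -2805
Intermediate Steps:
-55*(-55 + 106) = -55*51 = -2805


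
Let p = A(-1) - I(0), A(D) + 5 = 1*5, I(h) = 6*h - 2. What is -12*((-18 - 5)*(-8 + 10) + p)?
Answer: 528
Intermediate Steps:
I(h) = -2 + 6*h
A(D) = 0 (A(D) = -5 + 1*5 = -5 + 5 = 0)
p = 2 (p = 0 - (-2 + 6*0) = 0 - (-2 + 0) = 0 - 1*(-2) = 0 + 2 = 2)
-12*((-18 - 5)*(-8 + 10) + p) = -12*((-18 - 5)*(-8 + 10) + 2) = -12*(-23*2 + 2) = -12*(-46 + 2) = -12*(-44) = 528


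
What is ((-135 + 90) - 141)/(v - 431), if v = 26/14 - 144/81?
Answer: 5859/13574 ≈ 0.43163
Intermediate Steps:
v = 5/63 (v = 26*(1/14) - 144*1/81 = 13/7 - 16/9 = 5/63 ≈ 0.079365)
((-135 + 90) - 141)/(v - 431) = ((-135 + 90) - 141)/(5/63 - 431) = (-45 - 141)/(-27148/63) = -186*(-63/27148) = 5859/13574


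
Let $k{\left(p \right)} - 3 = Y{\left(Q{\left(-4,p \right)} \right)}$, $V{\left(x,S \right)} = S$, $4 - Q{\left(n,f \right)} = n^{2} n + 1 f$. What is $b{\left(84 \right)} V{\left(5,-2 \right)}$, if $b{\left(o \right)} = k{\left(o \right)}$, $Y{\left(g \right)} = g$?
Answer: $26$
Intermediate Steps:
$Q{\left(n,f \right)} = 4 - f - n^{3}$ ($Q{\left(n,f \right)} = 4 - \left(n^{2} n + 1 f\right) = 4 - \left(n^{3} + f\right) = 4 - \left(f + n^{3}\right) = 4 - f - n^{3}$)
$k{\left(p \right)} = 71 - p$ ($k{\left(p \right)} = 3 - \left(-68 + p\right) = 71 - p$)
$b{\left(o \right)} = 71 - o$
$b{\left(84 \right)} V{\left(5,-2 \right)} = \left(71 - 84\right) \left(-2\right) = \left(-13\right) \left(-2\right) = 26$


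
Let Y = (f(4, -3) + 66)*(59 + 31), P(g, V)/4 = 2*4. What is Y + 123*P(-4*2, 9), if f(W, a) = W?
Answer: 10236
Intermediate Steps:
P(g, V) = 32 (P(g, V) = 4*(2*4) = 4*8 = 32)
Y = 6300 (Y = (4 + 66)*(59 + 31) = 70*90 = 6300)
Y + 123*P(-4*2, 9) = 6300 + 123*32 = 6300 + 3936 = 10236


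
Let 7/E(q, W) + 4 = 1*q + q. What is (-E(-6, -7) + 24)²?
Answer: 152881/256 ≈ 597.19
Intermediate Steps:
E(q, W) = 7/(-4 + 2*q) (E(q, W) = 7/(-4 + (1*q + q)) = 7/(-4 + (q + q)) = 7/(-4 + 2*q))
(-E(-6, -7) + 24)² = (-7/(2*(-2 - 6)) + 24)² = (-7/(2*(-8)) + 24)² = (-7*(-1)/(2*8) + 24)² = (-1*(-7/16) + 24)² = (7/16 + 24)² = (391/16)² = 152881/256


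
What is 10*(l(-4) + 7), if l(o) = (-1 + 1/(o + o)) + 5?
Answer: 435/4 ≈ 108.75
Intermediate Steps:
l(o) = 4 + 1/(2*o) (l(o) = (-1 + 1/(2*o)) + 5 = 4 + 1/(2*o))
10*(l(-4) + 7) = 10*((4 + (½)/(-4)) + 7) = 10*((4 + (½)*(-¼)) + 7) = 10*((4 - ⅛) + 7) = 10*(31/8 + 7) = 10*(87/8) = 435/4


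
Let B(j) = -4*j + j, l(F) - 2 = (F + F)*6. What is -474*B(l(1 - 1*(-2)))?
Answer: 54036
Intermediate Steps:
l(F) = 2 + 12*F (l(F) = 2 + (F + F)*6 = 2 + (2*F)*6 = 2 + 12*F)
B(j) = -3*j
-474*B(l(1 - 1*(-2))) = -(-1422)*(2 + 12*(1 - 1*(-2))) = -(-1422)*(2 + 12*(1 + 2)) = -(-1422)*(2 + 12*3) = -(-1422)*(2 + 36) = -(-1422)*38 = -474*(-114) = 54036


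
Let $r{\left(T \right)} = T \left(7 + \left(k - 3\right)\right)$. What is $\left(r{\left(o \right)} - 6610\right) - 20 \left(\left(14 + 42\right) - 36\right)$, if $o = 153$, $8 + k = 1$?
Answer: $-7469$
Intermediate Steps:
$k = -7$ ($k = -8 + 1 = -7$)
$r{\left(T \right)} = - 3 T$ ($r{\left(T \right)} = T \left(7 - 10\right) = T \left(-3\right) = - 3 T$)
$\left(r{\left(o \right)} - 6610\right) - 20 \left(\left(14 + 42\right) - 36\right) = \left(\left(-3\right) 153 - 6610\right) - 20 \left(\left(14 + 42\right) - 36\right) = \left(-459 - 6610\right) - 20 \left(56 - 36\right) = -7069 - 400 = -7469$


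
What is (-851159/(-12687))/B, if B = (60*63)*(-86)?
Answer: -851159/4124289960 ≈ -0.00020638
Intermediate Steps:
B = -325080 (B = 3780*(-86) = -325080)
(-851159/(-12687))/B = -851159/(-12687)/(-325080) = -851159*(-1/12687)*(-1/325080) = (851159/12687)*(-1/325080) = -851159/4124289960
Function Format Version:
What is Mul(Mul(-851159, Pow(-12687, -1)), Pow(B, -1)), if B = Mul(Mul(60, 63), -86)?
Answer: Rational(-851159, 4124289960) ≈ -0.00020638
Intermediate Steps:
B = -325080 (B = Mul(3780, -86) = -325080)
Mul(Mul(-851159, Pow(-12687, -1)), Pow(B, -1)) = Mul(Mul(-851159, Pow(-12687, -1)), Pow(-325080, -1)) = Mul(Mul(-851159, Rational(-1, 12687)), Rational(-1, 325080)) = Mul(Rational(851159, 12687), Rational(-1, 325080)) = Rational(-851159, 4124289960)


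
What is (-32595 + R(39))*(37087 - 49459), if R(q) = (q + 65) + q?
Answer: 401496144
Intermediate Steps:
R(q) = 65 + 2*q (R(q) = (65 + q) + q = 65 + 2*q)
(-32595 + R(39))*(37087 - 49459) = (-32595 + (65 + 2*39))*(37087 - 49459) = (-32595 + (65 + 78))*(-12372) = (-32595 + 143)*(-12372) = -32452*(-12372) = 401496144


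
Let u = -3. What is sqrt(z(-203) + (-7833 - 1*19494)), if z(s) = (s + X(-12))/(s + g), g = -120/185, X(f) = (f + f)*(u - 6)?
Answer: I*sqrt(1551527524910)/7535 ≈ 165.31*I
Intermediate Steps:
X(f) = -18*f (X(f) = (f + f)*(-3 - 6) = (2*f)*(-9) = -18*f)
g = -24/37 (g = -120*1/185 = -24/37 ≈ -0.64865)
z(s) = (216 + s)/(-24/37 + s) (z(s) = (s - 18*(-12))/(s - 24/37) = (s + 216)/(-24/37 + s) = (216 + s)/(-24/37 + s))
sqrt(z(-203) + (-7833 - 1*19494)) = sqrt(37*(216 - 203)/(-24 + 37*(-203)) + (-7833 - 1*19494)) = sqrt(37*13/(-24 - 7511) + (-7833 - 19494)) = sqrt(37*13/(-7535) - 27327) = sqrt(37*(-1/7535)*13 - 27327) = sqrt(-481/7535 - 27327) = sqrt(-205909426/7535) = I*sqrt(1551527524910)/7535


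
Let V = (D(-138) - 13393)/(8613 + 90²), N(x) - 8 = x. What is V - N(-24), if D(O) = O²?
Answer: 273059/16713 ≈ 16.338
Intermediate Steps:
N(x) = 8 + x
V = 5651/16713 (V = ((-138)² - 13393)/(8613 + 90²) = (19044 - 13393)/(8613 + 8100) = 5651/16713 ≈ 0.33812)
V - N(-24) = 5651/16713 - (8 - 24) = 5651/16713 - 1*(-16) = 5651/16713 + 16 = 273059/16713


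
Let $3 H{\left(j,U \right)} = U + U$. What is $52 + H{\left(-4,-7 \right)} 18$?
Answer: $-32$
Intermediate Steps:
$H{\left(j,U \right)} = \frac{2 U}{3}$ ($H{\left(j,U \right)} = \frac{U + U}{3} = \frac{2 U}{3}$)
$52 + H{\left(-4,-7 \right)} 18 = 52 + \frac{2}{3} \left(-7\right) 18 = 52 - 84 = -32$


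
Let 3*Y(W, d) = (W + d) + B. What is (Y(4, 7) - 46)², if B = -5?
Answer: 1936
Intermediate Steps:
Y(W, d) = -5/3 + W/3 + d/3 (Y(W, d) = ((W + d) - 5)/3 = (-5 + W + d)/3 = -5/3 + W/3 + d/3)
(Y(4, 7) - 46)² = ((-5/3 + (⅓)*4 + (⅓)*7) - 46)² = ((-5/3 + 4/3 + 7/3) - 46)² = (2 - 46)² = (-44)² = 1936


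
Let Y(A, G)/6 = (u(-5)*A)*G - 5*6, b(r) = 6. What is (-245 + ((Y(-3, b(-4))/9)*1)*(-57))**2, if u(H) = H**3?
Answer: 7158006025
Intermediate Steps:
Y(A, G) = -180 - 750*A*G (Y(A, G) = 6*(((-5)**3*A)*G - 5*6) = 6*((-125*A)*G - 30) = 6*(-125*A*G - 30) = 6*(-30 - 125*A*G) = -180 - 750*A*G)
(-245 + ((Y(-3, b(-4))/9)*1)*(-57))**2 = (-245 + (((-180 - 750*(-3)*6)/9)*1)*(-57))**2 = (-245 + (((-180 + 13500)*(1/9))*1)*(-57))**2 = (-245 + ((13320*(1/9))*1)*(-57))**2 = (-245 + (1480*1)*(-57))**2 = (-245 + 1480*(-57))**2 = (-245 - 84360)**2 = (-84605)**2 = 7158006025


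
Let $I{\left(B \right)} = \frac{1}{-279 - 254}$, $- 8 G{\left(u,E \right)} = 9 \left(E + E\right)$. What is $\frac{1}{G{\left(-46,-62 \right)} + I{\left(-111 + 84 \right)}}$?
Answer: $\frac{1066}{148705} \approx 0.0071686$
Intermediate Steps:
$G{\left(u,E \right)} = - \frac{9 E}{4}$ ($G{\left(u,E \right)} = - \frac{9 \left(E + E\right)}{8} = - \frac{9 \cdot 2 E}{8} = - \frac{18 E}{8} = - \frac{9 E}{4}$)
$I{\left(B \right)} = - \frac{1}{533}$ ($I{\left(B \right)} = \frac{1}{-533} = - \frac{1}{533}$)
$\frac{1}{G{\left(-46,-62 \right)} + I{\left(-111 + 84 \right)}} = \frac{1}{\left(- \frac{9}{4}\right) \left(-62\right) - \frac{1}{533}} = \frac{1}{\frac{279}{2} - \frac{1}{533}} = \frac{1}{\frac{148705}{1066}} = \frac{1066}{148705}$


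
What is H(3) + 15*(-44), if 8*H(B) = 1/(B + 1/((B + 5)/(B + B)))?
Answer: -19799/30 ≈ -659.97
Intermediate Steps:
H(B) = 1/(8*(B + 2*B/(5 + B))) (H(B) = 1/(8*(B + 1/((B + 5)/(B + B)))) = 1/(8*(B + 1/((5 + B)/((2*B))))) = 1/(8*(B + 1/((5 + B)*(1/(2*B))))) = 1/(8*(B + 1/((5 + B)/(2*B)))) = 1/(8*(B + 2*B/(5 + B))))
H(3) + 15*(-44) = (⅛)*(5 + 3)/(3*(7 + 3)) + 15*(-44) = (⅛)*(⅓)*8/10 - 660 = (⅛)*(⅓)*(⅒)*8 - 660 = 1/30 - 660 = -19799/30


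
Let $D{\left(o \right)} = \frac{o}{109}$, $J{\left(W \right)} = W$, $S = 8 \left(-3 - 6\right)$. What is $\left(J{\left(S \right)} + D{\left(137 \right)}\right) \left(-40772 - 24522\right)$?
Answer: $\frac{503482034}{109} \approx 4.6191 \cdot 10^{6}$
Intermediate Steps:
$S = -72$ ($S = 8 \left(-9\right) = -72$)
$D{\left(o \right)} = \frac{o}{109}$ ($D{\left(o \right)} = o \frac{1}{109} = \frac{o}{109}$)
$\left(J{\left(S \right)} + D{\left(137 \right)}\right) \left(-40772 - 24522\right) = \left(-72 + \frac{1}{109} \cdot 137\right) \left(-40772 - 24522\right) = \left(-72 + \frac{137}{109}\right) \left(-65294\right) = \left(- \frac{7711}{109}\right) \left(-65294\right) = \frac{503482034}{109}$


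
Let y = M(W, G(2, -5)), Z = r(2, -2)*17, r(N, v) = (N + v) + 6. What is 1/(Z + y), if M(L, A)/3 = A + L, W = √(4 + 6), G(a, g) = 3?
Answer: 37/4077 - √10/4077 ≈ 0.0082997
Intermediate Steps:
r(N, v) = 6 + N + v
Z = 102 (Z = (6 + 2 - 2)*17 = 6*17 = 102)
W = √10 ≈ 3.1623
M(L, A) = 3*A + 3*L (M(L, A) = 3*(A + L) = 3*A + 3*L)
y = 9 + 3*√10 (y = 3*3 + 3*√10 = 9 + 3*√10 ≈ 18.487)
1/(Z + y) = 1/(102 + (9 + 3*√10)) = 1/(111 + 3*√10)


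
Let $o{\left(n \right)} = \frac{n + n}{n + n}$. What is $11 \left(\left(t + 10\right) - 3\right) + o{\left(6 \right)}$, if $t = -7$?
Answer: $1$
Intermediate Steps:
$o{\left(n \right)} = 1$ ($o{\left(n \right)} = \frac{2 n}{2 n} = 2 n \frac{1}{2 n} = 1$)
$11 \left(\left(t + 10\right) - 3\right) + o{\left(6 \right)} = 11 \left(\left(-7 + 10\right) - 3\right) + 1 = 11 \left(3 - 3\right) + 1 = 11 \cdot 0 + 1 = 0 + 1 = 1$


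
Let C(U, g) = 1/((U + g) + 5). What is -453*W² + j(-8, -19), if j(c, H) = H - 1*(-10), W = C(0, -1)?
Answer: -597/16 ≈ -37.313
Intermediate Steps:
C(U, g) = 1/(5 + U + g)
W = ¼ (W = 1/(5 + 0 - 1) = 1/4 = ¼ ≈ 0.25000)
j(c, H) = 10 + H (j(c, H) = H + 10 = 10 + H)
-453*W² + j(-8, -19) = -453*(¼)² + (10 - 19) = -453*1/16 - 9 = -453/16 - 9 = -597/16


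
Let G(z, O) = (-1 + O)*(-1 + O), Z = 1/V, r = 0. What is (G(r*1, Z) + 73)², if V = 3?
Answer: 436921/81 ≈ 5394.1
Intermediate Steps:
Z = ⅓ (Z = 1/3 = ⅓ ≈ 0.33333)
G(z, O) = (-1 + O)²
(G(r*1, Z) + 73)² = ((-1 + ⅓)² + 73)² = ((-⅔)² + 73)² = (4/9 + 73)² = (661/9)² = 436921/81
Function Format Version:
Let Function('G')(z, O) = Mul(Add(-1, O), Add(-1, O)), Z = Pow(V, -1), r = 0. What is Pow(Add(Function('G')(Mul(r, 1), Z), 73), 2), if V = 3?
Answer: Rational(436921, 81) ≈ 5394.1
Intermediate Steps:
Z = Rational(1, 3) (Z = Pow(3, -1) = Rational(1, 3) ≈ 0.33333)
Function('G')(z, O) = Pow(Add(-1, O), 2)
Pow(Add(Function('G')(Mul(r, 1), Z), 73), 2) = Pow(Add(Pow(Add(-1, Rational(1, 3)), 2), 73), 2) = Pow(Add(Pow(Rational(-2, 3), 2), 73), 2) = Pow(Add(Rational(4, 9), 73), 2) = Pow(Rational(661, 9), 2) = Rational(436921, 81)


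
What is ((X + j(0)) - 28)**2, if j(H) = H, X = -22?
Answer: 2500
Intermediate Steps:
((X + j(0)) - 28)**2 = ((-22 + 0) - 28)**2 = (-22 - 28)**2 = (-50)**2 = 2500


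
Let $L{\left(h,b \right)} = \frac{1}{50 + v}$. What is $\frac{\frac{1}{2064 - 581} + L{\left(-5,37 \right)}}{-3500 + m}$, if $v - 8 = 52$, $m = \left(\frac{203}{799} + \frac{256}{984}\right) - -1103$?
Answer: $- \frac{156555261}{38420284942160} \approx -4.0748 \cdot 10^{-6}$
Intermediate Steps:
$m = \frac{108450068}{98277}$ ($m = \left(203 \cdot \frac{1}{799} + 256 \cdot \frac{1}{984}\right) + 1103 = \left(\frac{203}{799} + \frac{32}{123}\right) + 1103 = \frac{50537}{98277} + 1103 = \frac{108450068}{98277} \approx 1103.5$)
$v = 60$ ($v = 8 + 52 = 60$)
$L{\left(h,b \right)} = \frac{1}{110}$ ($L{\left(h,b \right)} = \frac{1}{50 + 60} = \frac{1}{110}$)
$\frac{\frac{1}{2064 - 581} + L{\left(-5,37 \right)}}{-3500 + m} = \frac{\frac{1}{2064 - 581} + \frac{1}{110}}{-3500 + \frac{108450068}{98277}} = \frac{\frac{1}{1483} + \frac{1}{110}}{- \frac{235519432}{98277}} = \left(\frac{1}{1483} + \frac{1}{110}\right) \left(- \frac{98277}{235519432}\right) = \frac{1593}{163130} \left(- \frac{98277}{235519432}\right) = - \frac{156555261}{38420284942160}$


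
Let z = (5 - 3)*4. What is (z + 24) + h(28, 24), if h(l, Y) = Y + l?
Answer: 84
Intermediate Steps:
z = 8 (z = 2*4 = 8)
(z + 24) + h(28, 24) = (8 + 24) + (24 + 28) = 32 + 52 = 84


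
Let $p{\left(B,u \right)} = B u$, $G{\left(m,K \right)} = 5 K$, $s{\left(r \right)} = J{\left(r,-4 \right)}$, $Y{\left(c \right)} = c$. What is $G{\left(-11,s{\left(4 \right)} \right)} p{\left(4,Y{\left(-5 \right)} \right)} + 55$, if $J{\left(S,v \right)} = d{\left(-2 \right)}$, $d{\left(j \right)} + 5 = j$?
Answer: $755$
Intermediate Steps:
$d{\left(j \right)} = -5 + j$
$J{\left(S,v \right)} = -7$ ($J{\left(S,v \right)} = -5 - 2 = -7$)
$s{\left(r \right)} = -7$
$G{\left(-11,s{\left(4 \right)} \right)} p{\left(4,Y{\left(-5 \right)} \right)} + 55 = 5 \left(-7\right) 4 \left(-5\right) + 55 = \left(-35\right) \left(-20\right) + 55 = 700 + 55 = 755$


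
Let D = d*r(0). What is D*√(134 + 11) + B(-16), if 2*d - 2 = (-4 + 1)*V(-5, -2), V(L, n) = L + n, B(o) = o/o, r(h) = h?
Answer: 1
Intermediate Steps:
B(o) = 1
d = 23/2 (d = 1 + ((-4 + 1)*(-5 - 2))/2 = 1 + (-3*(-7))/2 = 1 + (½)*21 = 1 + 21/2 = 23/2 ≈ 11.500)
D = 0 (D = (23/2)*0 = 0)
D*√(134 + 11) + B(-16) = 0*√(134 + 11) + 1 = 0*√145 + 1 = 0 + 1 = 1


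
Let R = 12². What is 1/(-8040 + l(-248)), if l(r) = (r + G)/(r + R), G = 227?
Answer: -104/836139 ≈ -0.00012438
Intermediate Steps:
R = 144
l(r) = (227 + r)/(144 + r) (l(r) = (r + 227)/(r + 144) = (227 + r)/(144 + r))
1/(-8040 + l(-248)) = 1/(-8040 + (227 - 248)/(144 - 248)) = 1/(-8040 - 21/(-104)) = 1/(-8040 - 1/104*(-21)) = 1/(-8040 + 21/104) = 1/(-836139/104) = -104/836139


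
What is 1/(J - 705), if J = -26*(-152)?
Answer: 1/3247 ≈ 0.00030798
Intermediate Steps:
J = 3952
1/(J - 705) = 1/(3952 - 705) = 1/3247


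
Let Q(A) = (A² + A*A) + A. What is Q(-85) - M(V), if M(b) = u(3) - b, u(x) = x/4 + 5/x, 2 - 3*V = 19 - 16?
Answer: 57449/4 ≈ 14362.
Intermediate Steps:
V = -⅓ (V = ⅔ - (19 - 16)/3 = ⅔ - ⅓*3 = ⅔ - 1 = -⅓ ≈ -0.33333)
u(x) = 5/x + x/4 (u(x) = x*(¼) + 5/x = x/4 + 5/x = 5/x + x/4)
Q(A) = A + 2*A² (Q(A) = (A² + A²) + A = 2*A² + A = A + 2*A²)
M(b) = 29/12 - b (M(b) = (5/3 + (¼)*3) - b = (5*(⅓) + ¾) - b = (5/3 + ¾) - b = 29/12 - b)
Q(-85) - M(V) = -85*(1 + 2*(-85)) - (29/12 - 1*(-⅓)) = -85*(1 - 170) - (29/12 + ⅓) = -85*(-169) - 1*11/4 = 14365 - 11/4 = 57449/4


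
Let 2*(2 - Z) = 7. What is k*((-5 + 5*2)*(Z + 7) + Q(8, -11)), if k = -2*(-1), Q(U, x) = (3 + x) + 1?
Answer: 41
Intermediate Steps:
Q(U, x) = 4 + x
Z = -3/2 (Z = 2 - 1/2*7 = 2 - 7/2 = -3/2 ≈ -1.5000)
k = 2
k*((-5 + 5*2)*(Z + 7) + Q(8, -11)) = 2*((-5 + 5*2)*(-3/2 + 7) + (4 - 11)) = 2*((-5 + 10)*(11/2) - 7) = 2*(5*(11/2) - 7) = 2*(55/2 - 7) = 2*(41/2) = 41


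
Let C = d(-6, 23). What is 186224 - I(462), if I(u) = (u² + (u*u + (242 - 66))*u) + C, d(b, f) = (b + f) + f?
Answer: -98719700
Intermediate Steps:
d(b, f) = b + 2*f
C = 40 (C = -6 + 2*23 = -6 + 46 = 40)
I(u) = 40 + u² + u*(176 + u²) (I(u) = (u² + (u*u + (242 - 66))*u) + 40 = (u² + (u² + 176)*u) + 40 = (u² + (176 + u²)*u) + 40 = (u² + u*(176 + u²)) + 40 = 40 + u² + u*(176 + u²))
186224 - I(462) = 186224 - (40 + 462² + 462³ + 176*462) = 186224 - (40 + 213444 + 98611128 + 81312) = 186224 - 1*98905924 = 186224 - 98905924 = -98719700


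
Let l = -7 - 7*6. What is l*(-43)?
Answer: 2107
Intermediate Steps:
l = -49 (l = -7 - 42 = -49)
l*(-43) = -49*(-43) = 2107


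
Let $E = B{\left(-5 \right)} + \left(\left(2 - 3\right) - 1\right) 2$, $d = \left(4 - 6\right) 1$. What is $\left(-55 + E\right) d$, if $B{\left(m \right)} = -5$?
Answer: $128$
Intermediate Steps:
$d = -2$ ($d = \left(-2\right) 1 = -2$)
$E = -9$ ($E = -5 + \left(\left(2 - 3\right) - 1\right) 2 = -5 + \left(-1 + \left(-4 + 3\right)\right) 2 = -5 + \left(-1 - 1\right) 2 = -5 - 4 = -9$)
$\left(-55 + E\right) d = \left(-55 - 9\right) \left(-2\right) = \left(-64\right) \left(-2\right) = 128$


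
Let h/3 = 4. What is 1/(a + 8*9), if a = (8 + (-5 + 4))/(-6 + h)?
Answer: 6/439 ≈ 0.013667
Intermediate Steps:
h = 12 (h = 3*4 = 12)
a = 7/6 (a = (8 + (-5 + 4))/(-6 + 12) = (8 - 1)/6 = 7*(⅙) = 7/6 ≈ 1.1667)
1/(a + 8*9) = 1/(7/6 + 8*9) = 1/(7/6 + 72) = 1/(439/6) = 6/439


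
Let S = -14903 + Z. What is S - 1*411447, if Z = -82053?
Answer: -508403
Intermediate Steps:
S = -96956 (S = -14903 - 82053 = -96956)
S - 1*411447 = -96956 - 1*411447 = -96956 - 411447 = -508403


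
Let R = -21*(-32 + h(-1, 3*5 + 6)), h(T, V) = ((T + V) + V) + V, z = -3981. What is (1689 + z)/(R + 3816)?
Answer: -382/531 ≈ -0.71940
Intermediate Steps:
h(T, V) = T + 3*V (h(T, V) = (T + 2*V) + V = T + 3*V)
R = -630 (R = -21*(-32 + (-1 + 3*(3*5 + 6))) = -21*(-32 + (-1 + 3*(15 + 6))) = -21*(-32 + (-1 + 3*21)) = -21*(-32 + (-1 + 63)) = -21*(-32 + 62) = -21*30 = -630)
(1689 + z)/(R + 3816) = (1689 - 3981)/(-630 + 3816) = -2292/3186 = -2292*1/3186 = -382/531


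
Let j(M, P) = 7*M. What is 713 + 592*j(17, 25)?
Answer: 71161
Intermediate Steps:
713 + 592*j(17, 25) = 713 + 592*(7*17) = 713 + 592*119 = 713 + 70448 = 71161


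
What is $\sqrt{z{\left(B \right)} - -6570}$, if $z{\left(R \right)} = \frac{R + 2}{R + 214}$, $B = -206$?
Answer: $\frac{\sqrt{26178}}{2} \approx 80.898$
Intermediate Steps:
$z{\left(R \right)} = \frac{2 + R}{214 + R}$
$\sqrt{z{\left(B \right)} - -6570} = \sqrt{\frac{2 - 206}{214 - 206} - -6570} = \sqrt{\frac{1}{8} \left(-204\right) + 6570} = \sqrt{- \frac{51}{2} + 6570} = \sqrt{\frac{13089}{2}} = \frac{\sqrt{26178}}{2}$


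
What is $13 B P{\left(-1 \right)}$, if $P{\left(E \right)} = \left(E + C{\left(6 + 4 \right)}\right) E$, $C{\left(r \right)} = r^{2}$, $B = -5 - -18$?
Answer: $-16731$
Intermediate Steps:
$B = 13$ ($B = -5 + 18 = 13$)
$P{\left(E \right)} = E \left(100 + E\right)$ ($P{\left(E \right)} = \left(E + \left(6 + 4\right)^{2}\right) E = \left(E + 10^{2}\right) E = \left(E + 100\right) E = \left(100 + E\right) E = E \left(100 + E\right)$)
$13 B P{\left(-1 \right)} = 13 \cdot 13 \left(- (100 - 1)\right) = 169 \left(\left(-1\right) 99\right) = 169 \left(-99\right) = -16731$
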